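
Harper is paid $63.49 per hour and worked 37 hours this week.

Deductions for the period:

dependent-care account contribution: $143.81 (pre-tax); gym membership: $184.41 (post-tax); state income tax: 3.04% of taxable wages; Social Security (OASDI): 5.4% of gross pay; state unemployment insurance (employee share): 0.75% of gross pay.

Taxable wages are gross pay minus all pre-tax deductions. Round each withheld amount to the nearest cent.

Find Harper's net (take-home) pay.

$1809.40

Gross pay: 37 × $63.49 = $2349.13
Dependent-care account contribution: $143.81
Taxable wages = $2349.13 − $143.81 = $2205.32
State income tax: $2205.32 × 0.0304 = $67.04
Social Security (OASDI): $2349.13 × 0.054 = $126.85
State unemployment insurance (employee share): $2349.13 × 0.0075 = $17.62
Gym membership: $184.41
Total deductions = $143.81 + $67.04 + $126.85 + $17.62 + $184.41 = $539.73
Net pay = $2349.13 − $539.73 = $1809.40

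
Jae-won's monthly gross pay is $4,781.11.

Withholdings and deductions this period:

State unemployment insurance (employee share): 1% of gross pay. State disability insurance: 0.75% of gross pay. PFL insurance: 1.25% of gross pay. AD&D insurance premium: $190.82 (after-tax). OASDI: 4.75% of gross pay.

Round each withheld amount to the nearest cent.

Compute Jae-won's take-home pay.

State disability insurance: $4,781.11 × 0.0075 = $35.86
OASDI: $4,781.11 × 0.0475 = $227.10
PFL insurance: $4,781.11 × 0.0125 = $59.76
State unemployment insurance (employee share): $4,781.11 × 0.01 = $47.81
AD&D insurance premium: $190.82
Total deductions = $35.86 + $227.10 + $59.76 + $47.81 + $190.82 = $561.35
Net pay = $4,781.11 − $561.35 = $4,219.76

$4,219.76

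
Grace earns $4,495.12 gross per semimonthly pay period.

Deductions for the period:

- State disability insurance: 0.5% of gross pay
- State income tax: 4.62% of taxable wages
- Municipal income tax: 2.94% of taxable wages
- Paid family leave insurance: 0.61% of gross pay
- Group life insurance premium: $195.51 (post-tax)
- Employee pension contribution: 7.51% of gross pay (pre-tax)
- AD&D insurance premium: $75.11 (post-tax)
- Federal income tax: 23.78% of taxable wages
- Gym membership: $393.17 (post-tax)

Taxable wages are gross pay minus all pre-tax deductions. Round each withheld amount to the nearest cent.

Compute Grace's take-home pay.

Employee pension contribution: $4,495.12 × 0.0751 = $337.58
Taxable wages = $4,495.12 − $337.58 = $4,157.54
Municipal income tax: $4,157.54 × 0.0294 = $122.23
Federal income tax: $4,157.54 × 0.2378 = $988.66
State income tax: $4,157.54 × 0.0462 = $192.08
Paid family leave insurance: $4,495.12 × 0.0061 = $27.42
State disability insurance: $4,495.12 × 0.005 = $22.48
AD&D insurance premium: $75.11
Gym membership: $393.17
Group life insurance premium: $195.51
Total deductions = $337.58 + $122.23 + $988.66 + $192.08 + $27.42 + $22.48 + $75.11 + $393.17 + $195.51 = $2,354.24
Net pay = $4,495.12 − $2,354.24 = $2,140.88

$2,140.88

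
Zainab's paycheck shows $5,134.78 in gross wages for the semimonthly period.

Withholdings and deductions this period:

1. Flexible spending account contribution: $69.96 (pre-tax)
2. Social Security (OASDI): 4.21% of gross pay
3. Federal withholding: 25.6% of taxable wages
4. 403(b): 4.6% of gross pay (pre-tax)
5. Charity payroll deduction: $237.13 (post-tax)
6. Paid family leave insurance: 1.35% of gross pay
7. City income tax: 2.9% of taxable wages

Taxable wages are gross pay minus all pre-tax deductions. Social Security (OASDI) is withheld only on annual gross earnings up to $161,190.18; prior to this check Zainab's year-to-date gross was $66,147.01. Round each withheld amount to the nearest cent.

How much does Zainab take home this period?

$2,929.84

Flexible spending account contribution: $69.96
403(b): $5,134.78 × 0.046 = $236.20
Pre-tax total = $69.96 + $236.20 = $306.16
Taxable wages = $5,134.78 − $306.16 = $4,828.62
Federal withholding: $4,828.62 × 0.256 = $1,236.13
City income tax: $4,828.62 × 0.029 = $140.03
Paid family leave insurance: $5,134.78 × 0.0135 = $69.32
Social Security (OASDI): cap not yet reached, full $5,134.78 is subject → $5,134.78 × 0.0421 = $216.17
Charity payroll deduction: $237.13
Total deductions = $69.96 + $236.20 + $1,236.13 + $140.03 + $69.32 + $216.17 + $237.13 = $2,204.94
Net pay = $5,134.78 − $2,204.94 = $2,929.84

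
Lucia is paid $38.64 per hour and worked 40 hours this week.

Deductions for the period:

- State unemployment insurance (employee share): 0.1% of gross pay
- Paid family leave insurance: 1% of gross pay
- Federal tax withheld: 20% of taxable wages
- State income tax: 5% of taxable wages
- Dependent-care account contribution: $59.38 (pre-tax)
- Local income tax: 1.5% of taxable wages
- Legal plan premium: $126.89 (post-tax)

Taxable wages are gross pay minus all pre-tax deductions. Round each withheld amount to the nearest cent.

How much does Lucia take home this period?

$948.48

Gross pay: 40 × $38.64 = $1,545.60
Dependent-care account contribution: $59.38
Taxable wages = $1,545.60 − $59.38 = $1,486.22
State income tax: $1,486.22 × 0.05 = $74.31
Local income tax: $1,486.22 × 0.015 = $22.29
Federal tax withheld: $1,486.22 × 0.2 = $297.24
State unemployment insurance (employee share): $1,545.60 × 0.001 = $1.55
Paid family leave insurance: $1,545.60 × 0.01 = $15.46
Legal plan premium: $126.89
Total deductions = $59.38 + $74.31 + $22.29 + $297.24 + $1.55 + $15.46 + $126.89 = $597.12
Net pay = $1,545.60 − $597.12 = $948.48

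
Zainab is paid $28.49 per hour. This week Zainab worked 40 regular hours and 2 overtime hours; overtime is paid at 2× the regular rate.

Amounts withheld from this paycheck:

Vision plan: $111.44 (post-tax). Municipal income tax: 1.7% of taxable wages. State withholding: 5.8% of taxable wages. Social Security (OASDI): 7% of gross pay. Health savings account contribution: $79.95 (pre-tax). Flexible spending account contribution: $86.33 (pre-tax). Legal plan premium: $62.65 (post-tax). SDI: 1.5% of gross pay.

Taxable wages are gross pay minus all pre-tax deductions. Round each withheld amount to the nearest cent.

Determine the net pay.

Regular pay: 40 × $28.49 = $1,139.60
Overtime pay: 2 × $28.49 × 2 = $113.96
Gross pay = $1,139.60 + $113.96 = $1,253.56
Health savings account contribution: $79.95
Flexible spending account contribution: $86.33
Pre-tax total = $79.95 + $86.33 = $166.28
Taxable wages = $1,253.56 − $166.28 = $1,087.28
Municipal income tax: $1,087.28 × 0.017 = $18.48
State withholding: $1,087.28 × 0.058 = $63.06
Social Security (OASDI): $1,253.56 × 0.07 = $87.75
SDI: $1,253.56 × 0.015 = $18.80
Vision plan: $111.44
Legal plan premium: $62.65
Total deductions = $79.95 + $86.33 + $18.48 + $63.06 + $87.75 + $18.80 + $111.44 + $62.65 = $528.46
Net pay = $1,253.56 − $528.46 = $725.10

$725.10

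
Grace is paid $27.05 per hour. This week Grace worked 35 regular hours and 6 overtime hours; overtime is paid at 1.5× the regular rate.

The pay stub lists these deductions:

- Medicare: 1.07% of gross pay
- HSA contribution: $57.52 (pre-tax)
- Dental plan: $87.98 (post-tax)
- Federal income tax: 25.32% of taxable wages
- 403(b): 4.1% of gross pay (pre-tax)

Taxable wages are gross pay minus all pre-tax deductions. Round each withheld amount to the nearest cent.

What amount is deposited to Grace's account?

$708.72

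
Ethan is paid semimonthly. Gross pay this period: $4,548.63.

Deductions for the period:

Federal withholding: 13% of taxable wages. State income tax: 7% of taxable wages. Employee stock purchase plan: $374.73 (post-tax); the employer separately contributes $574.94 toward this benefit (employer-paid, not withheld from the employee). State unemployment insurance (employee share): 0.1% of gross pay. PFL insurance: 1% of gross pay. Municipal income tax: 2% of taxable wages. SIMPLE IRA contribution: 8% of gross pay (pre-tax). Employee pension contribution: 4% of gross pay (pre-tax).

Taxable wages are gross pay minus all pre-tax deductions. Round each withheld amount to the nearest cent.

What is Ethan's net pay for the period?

$2,697.40

Employee pension contribution: $4,548.63 × 0.04 = $181.95
SIMPLE IRA contribution: $4,548.63 × 0.08 = $363.89
Pre-tax total = $181.95 + $363.89 = $545.84
Taxable wages = $4,548.63 − $545.84 = $4,002.79
State income tax: $4,002.79 × 0.07 = $280.20
Federal withholding: $4,002.79 × 0.13 = $520.36
Municipal income tax: $4,002.79 × 0.02 = $80.06
State unemployment insurance (employee share): $4,548.63 × 0.001 = $4.55
PFL insurance: $4,548.63 × 0.01 = $45.49
Employee stock purchase plan: $374.73
(Employer's $574.94 toward employee stock purchase plan is not withheld from the employee.)
Total deductions = $181.95 + $363.89 + $280.20 + $520.36 + $80.06 + $4.55 + $45.49 + $374.73 = $1,851.23
Net pay = $4,548.63 − $1,851.23 = $2,697.40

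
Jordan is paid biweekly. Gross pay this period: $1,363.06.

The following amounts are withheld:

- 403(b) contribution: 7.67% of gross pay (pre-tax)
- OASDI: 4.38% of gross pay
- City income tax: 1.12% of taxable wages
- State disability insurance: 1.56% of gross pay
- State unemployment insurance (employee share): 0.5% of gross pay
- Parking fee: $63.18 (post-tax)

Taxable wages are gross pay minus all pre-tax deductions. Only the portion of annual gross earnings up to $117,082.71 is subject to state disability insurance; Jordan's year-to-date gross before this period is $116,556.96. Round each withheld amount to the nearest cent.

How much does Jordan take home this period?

$1,106.51

403(b) contribution: $1,363.06 × 0.0767 = $104.55
Taxable wages = $1,363.06 − $104.55 = $1,258.51
City income tax: $1,258.51 × 0.0112 = $14.10
OASDI: $1,363.06 × 0.0438 = $59.70
State unemployment insurance (employee share): $1,363.06 × 0.005 = $6.82
State disability insurance: only $117,082.71 − $116,556.96 = $525.75 of this check is subject → $525.75 × 0.0156 = $8.20
Parking fee: $63.18
Total deductions = $104.55 + $14.10 + $59.70 + $6.82 + $8.20 + $63.18 = $256.55
Net pay = $1,363.06 − $256.55 = $1,106.51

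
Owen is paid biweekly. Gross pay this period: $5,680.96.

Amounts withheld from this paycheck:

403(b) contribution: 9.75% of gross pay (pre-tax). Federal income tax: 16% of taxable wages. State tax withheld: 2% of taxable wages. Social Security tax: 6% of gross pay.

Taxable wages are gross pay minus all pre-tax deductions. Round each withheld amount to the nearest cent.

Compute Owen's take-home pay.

$3,863.34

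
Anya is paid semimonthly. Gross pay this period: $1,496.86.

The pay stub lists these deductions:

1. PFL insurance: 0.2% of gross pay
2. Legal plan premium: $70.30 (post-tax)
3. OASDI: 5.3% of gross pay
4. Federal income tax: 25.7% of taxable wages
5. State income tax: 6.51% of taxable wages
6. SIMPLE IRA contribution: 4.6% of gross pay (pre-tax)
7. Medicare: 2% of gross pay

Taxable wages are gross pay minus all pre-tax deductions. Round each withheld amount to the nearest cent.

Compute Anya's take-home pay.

SIMPLE IRA contribution: $1,496.86 × 0.046 = $68.86
Taxable wages = $1,496.86 − $68.86 = $1,428.00
Federal income tax: $1,428.00 × 0.257 = $367.00
State income tax: $1,428.00 × 0.0651 = $92.96
PFL insurance: $1,496.86 × 0.002 = $2.99
Medicare: $1,496.86 × 0.02 = $29.94
OASDI: $1,496.86 × 0.053 = $79.33
Legal plan premium: $70.30
Total deductions = $68.86 + $367.00 + $92.96 + $2.99 + $29.94 + $79.33 + $70.30 = $711.38
Net pay = $1,496.86 − $711.38 = $785.48

$785.48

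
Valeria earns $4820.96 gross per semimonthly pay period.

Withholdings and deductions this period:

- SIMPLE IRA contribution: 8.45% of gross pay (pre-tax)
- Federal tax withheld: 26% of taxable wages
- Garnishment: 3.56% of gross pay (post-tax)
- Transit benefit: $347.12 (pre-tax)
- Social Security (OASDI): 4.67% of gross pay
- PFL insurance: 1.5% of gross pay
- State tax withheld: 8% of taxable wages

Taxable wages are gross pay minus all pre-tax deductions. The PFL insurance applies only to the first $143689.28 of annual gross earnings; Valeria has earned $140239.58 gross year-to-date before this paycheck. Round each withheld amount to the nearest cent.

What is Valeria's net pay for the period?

$2235.35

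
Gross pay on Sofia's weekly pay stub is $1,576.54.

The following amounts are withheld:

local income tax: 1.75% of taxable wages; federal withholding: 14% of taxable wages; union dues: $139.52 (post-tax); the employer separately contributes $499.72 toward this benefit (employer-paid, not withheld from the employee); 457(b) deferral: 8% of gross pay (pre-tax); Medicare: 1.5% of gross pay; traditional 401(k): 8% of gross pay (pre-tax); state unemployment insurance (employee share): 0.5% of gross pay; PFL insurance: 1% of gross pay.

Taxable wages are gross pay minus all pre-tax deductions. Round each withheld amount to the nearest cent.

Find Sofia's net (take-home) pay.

$928.90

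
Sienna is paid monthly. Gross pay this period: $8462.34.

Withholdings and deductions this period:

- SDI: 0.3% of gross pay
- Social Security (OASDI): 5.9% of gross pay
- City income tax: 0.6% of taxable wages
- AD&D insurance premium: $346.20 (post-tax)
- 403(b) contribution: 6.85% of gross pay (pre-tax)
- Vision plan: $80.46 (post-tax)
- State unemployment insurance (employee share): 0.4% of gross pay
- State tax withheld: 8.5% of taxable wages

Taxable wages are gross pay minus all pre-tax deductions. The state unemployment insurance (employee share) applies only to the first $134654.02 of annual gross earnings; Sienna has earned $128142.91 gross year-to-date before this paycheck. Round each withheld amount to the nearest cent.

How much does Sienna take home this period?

403(b) contribution: $8462.34 × 0.0685 = $579.67
Taxable wages = $8462.34 − $579.67 = $7882.67
State tax withheld: $7882.67 × 0.085 = $670.03
City income tax: $7882.67 × 0.006 = $47.30
Social Security (OASDI): $8462.34 × 0.059 = $499.28
State unemployment insurance (employee share): only $134654.02 − $128142.91 = $6511.11 of this check is subject → $6511.11 × 0.004 = $26.04
SDI: $8462.34 × 0.003 = $25.39
AD&D insurance premium: $346.20
Vision plan: $80.46
Total deductions = $579.67 + $670.03 + $47.30 + $499.28 + $26.04 + $25.39 + $346.20 + $80.46 = $2274.37
Net pay = $8462.34 − $2274.37 = $6187.97

$6187.97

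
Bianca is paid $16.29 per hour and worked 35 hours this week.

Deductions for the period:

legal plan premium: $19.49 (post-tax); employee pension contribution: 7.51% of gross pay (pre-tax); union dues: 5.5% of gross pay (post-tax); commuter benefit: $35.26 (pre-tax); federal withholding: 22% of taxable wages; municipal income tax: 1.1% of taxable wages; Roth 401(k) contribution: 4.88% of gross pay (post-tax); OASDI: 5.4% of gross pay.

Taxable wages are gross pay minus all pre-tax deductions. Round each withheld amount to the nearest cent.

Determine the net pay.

$268.94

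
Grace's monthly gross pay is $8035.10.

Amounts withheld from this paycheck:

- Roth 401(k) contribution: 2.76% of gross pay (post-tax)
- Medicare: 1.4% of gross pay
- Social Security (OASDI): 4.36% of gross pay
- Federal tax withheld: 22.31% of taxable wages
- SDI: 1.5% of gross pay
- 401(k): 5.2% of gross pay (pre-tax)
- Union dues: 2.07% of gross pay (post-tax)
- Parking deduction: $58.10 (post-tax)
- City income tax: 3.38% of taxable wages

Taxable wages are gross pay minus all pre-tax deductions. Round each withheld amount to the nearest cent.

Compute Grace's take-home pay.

401(k): $8035.10 × 0.052 = $417.83
Taxable wages = $8035.10 − $417.83 = $7617.27
Federal tax withheld: $7617.27 × 0.2231 = $1699.41
City income tax: $7617.27 × 0.0338 = $257.46
Medicare: $8035.10 × 0.014 = $112.49
SDI: $8035.10 × 0.015 = $120.53
Social Security (OASDI): $8035.10 × 0.0436 = $350.33
Roth 401(k) contribution: $8035.10 × 0.0276 = $221.77
Parking deduction: $58.10
Union dues: $8035.10 × 0.0207 = $166.33
Total deductions = $417.83 + $1699.41 + $257.46 + $112.49 + $120.53 + $350.33 + $221.77 + $58.10 + $166.33 = $3404.25
Net pay = $8035.10 − $3404.25 = $4630.85

$4630.85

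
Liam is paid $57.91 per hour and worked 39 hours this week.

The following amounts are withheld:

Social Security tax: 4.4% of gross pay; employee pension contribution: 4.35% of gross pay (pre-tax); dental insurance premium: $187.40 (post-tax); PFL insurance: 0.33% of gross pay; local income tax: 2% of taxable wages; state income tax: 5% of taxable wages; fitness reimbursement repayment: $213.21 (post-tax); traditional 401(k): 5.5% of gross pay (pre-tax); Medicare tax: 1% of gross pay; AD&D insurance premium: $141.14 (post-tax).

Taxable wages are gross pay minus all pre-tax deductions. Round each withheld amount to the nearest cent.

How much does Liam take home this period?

Gross pay: 39 × $57.91 = $2258.49
Employee pension contribution: $2258.49 × 0.0435 = $98.24
Traditional 401(k): $2258.49 × 0.055 = $124.22
Pre-tax total = $98.24 + $124.22 = $222.46
Taxable wages = $2258.49 − $222.46 = $2036.03
State income tax: $2036.03 × 0.05 = $101.80
Local income tax: $2036.03 × 0.02 = $40.72
Medicare tax: $2258.49 × 0.01 = $22.58
PFL insurance: $2258.49 × 0.0033 = $7.45
Social Security tax: $2258.49 × 0.044 = $99.37
Dental insurance premium: $187.40
AD&D insurance premium: $141.14
Fitness reimbursement repayment: $213.21
Total deductions = $98.24 + $124.22 + $101.80 + $40.72 + $22.58 + $7.45 + $99.37 + $187.40 + $141.14 + $213.21 = $1036.13
Net pay = $2258.49 − $1036.13 = $1222.36

$1222.36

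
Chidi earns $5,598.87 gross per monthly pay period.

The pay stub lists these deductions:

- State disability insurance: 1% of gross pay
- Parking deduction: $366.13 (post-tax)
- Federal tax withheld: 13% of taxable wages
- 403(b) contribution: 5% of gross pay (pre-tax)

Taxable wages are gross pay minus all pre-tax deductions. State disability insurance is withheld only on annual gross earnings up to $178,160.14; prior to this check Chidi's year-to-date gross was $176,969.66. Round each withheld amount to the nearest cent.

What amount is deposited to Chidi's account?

$4,249.44

403(b) contribution: $5,598.87 × 0.05 = $279.94
Taxable wages = $5,598.87 − $279.94 = $5,318.93
Federal tax withheld: $5,318.93 × 0.13 = $691.46
State disability insurance: only $178,160.14 − $176,969.66 = $1,190.48 of this check is subject → $1,190.48 × 0.01 = $11.90
Parking deduction: $366.13
Total deductions = $279.94 + $691.46 + $11.90 + $366.13 = $1,349.43
Net pay = $5,598.87 − $1,349.43 = $4,249.44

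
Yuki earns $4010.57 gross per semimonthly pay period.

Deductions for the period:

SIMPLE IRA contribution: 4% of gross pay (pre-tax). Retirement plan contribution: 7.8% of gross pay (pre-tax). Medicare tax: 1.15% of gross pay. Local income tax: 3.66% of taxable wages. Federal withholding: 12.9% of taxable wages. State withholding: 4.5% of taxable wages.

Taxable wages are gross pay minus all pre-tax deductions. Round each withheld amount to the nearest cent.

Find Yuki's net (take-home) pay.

$2746.24

SIMPLE IRA contribution: $4010.57 × 0.04 = $160.42
Retirement plan contribution: $4010.57 × 0.078 = $312.82
Pre-tax total = $160.42 + $312.82 = $473.24
Taxable wages = $4010.57 − $473.24 = $3537.33
Local income tax: $3537.33 × 0.0366 = $129.47
Federal withholding: $3537.33 × 0.129 = $456.32
State withholding: $3537.33 × 0.045 = $159.18
Medicare tax: $4010.57 × 0.0115 = $46.12
Total deductions = $160.42 + $312.82 + $129.47 + $456.32 + $159.18 + $46.12 = $1264.33
Net pay = $4010.57 − $1264.33 = $2746.24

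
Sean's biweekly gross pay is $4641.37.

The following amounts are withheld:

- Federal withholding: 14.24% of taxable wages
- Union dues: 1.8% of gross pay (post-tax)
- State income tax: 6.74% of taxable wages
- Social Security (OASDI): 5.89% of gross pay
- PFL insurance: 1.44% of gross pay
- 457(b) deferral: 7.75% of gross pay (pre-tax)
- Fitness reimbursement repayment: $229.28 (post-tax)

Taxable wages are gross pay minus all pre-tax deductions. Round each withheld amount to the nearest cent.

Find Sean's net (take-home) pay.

$2730.33

457(b) deferral: $4641.37 × 0.0775 = $359.71
Taxable wages = $4641.37 − $359.71 = $4281.66
Federal withholding: $4281.66 × 0.1424 = $609.71
State income tax: $4281.66 × 0.0674 = $288.58
PFL insurance: $4641.37 × 0.0144 = $66.84
Social Security (OASDI): $4641.37 × 0.0589 = $273.38
Fitness reimbursement repayment: $229.28
Union dues: $4641.37 × 0.018 = $83.54
Total deductions = $359.71 + $609.71 + $288.58 + $66.84 + $273.38 + $229.28 + $83.54 = $1911.04
Net pay = $4641.37 − $1911.04 = $2730.33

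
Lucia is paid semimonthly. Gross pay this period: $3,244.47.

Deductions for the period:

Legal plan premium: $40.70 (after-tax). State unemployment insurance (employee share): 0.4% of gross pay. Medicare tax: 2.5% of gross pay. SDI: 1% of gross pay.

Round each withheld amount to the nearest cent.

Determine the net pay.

$3,077.24

SDI: $3,244.47 × 0.01 = $32.44
State unemployment insurance (employee share): $3,244.47 × 0.004 = $12.98
Medicare tax: $3,244.47 × 0.025 = $81.11
Legal plan premium: $40.70
Total deductions = $32.44 + $12.98 + $81.11 + $40.70 = $167.23
Net pay = $3,244.47 − $167.23 = $3,077.24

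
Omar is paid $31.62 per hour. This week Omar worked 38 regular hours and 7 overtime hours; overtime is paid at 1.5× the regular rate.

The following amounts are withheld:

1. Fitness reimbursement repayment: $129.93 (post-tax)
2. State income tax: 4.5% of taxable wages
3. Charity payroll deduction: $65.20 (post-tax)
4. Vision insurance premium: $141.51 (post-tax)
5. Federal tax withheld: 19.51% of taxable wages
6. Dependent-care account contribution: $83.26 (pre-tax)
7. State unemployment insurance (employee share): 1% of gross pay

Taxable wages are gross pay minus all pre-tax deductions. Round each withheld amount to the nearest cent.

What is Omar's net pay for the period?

Regular pay: 38 × $31.62 = $1,201.56
Overtime pay: 7 × $31.62 × 1.5 = $332.01
Gross pay = $1,201.56 + $332.01 = $1,533.57
Dependent-care account contribution: $83.26
Taxable wages = $1,533.57 − $83.26 = $1,450.31
Federal tax withheld: $1,450.31 × 0.1951 = $282.96
State income tax: $1,450.31 × 0.045 = $65.26
State unemployment insurance (employee share): $1,533.57 × 0.01 = $15.34
Charity payroll deduction: $65.20
Vision insurance premium: $141.51
Fitness reimbursement repayment: $129.93
Total deductions = $83.26 + $282.96 + $65.26 + $15.34 + $65.20 + $141.51 + $129.93 = $783.46
Net pay = $1,533.57 − $783.46 = $750.11

$750.11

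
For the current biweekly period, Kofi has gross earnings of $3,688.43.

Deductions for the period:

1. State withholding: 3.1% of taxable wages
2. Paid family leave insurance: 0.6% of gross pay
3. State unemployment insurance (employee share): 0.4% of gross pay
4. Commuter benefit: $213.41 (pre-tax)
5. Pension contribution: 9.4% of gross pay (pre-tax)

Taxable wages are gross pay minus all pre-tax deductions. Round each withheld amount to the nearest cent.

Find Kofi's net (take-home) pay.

Pension contribution: $3,688.43 × 0.094 = $346.71
Commuter benefit: $213.41
Pre-tax total = $346.71 + $213.41 = $560.12
Taxable wages = $3,688.43 − $560.12 = $3,128.31
State withholding: $3,128.31 × 0.031 = $96.98
Paid family leave insurance: $3,688.43 × 0.006 = $22.13
State unemployment insurance (employee share): $3,688.43 × 0.004 = $14.75
Total deductions = $346.71 + $213.41 + $96.98 + $22.13 + $14.75 = $693.98
Net pay = $3,688.43 − $693.98 = $2,994.45

$2,994.45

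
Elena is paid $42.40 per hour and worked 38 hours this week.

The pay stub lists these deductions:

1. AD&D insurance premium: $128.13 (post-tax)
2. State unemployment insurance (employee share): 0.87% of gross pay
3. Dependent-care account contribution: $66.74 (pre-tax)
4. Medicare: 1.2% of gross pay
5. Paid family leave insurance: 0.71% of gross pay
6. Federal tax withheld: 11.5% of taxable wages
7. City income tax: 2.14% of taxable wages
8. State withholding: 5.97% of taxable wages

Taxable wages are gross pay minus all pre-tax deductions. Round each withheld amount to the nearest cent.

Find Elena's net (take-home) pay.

$1,068.68

Gross pay: 38 × $42.40 = $1,611.20
Dependent-care account contribution: $66.74
Taxable wages = $1,611.20 − $66.74 = $1,544.46
State withholding: $1,544.46 × 0.0597 = $92.20
Federal tax withheld: $1,544.46 × 0.115 = $177.61
City income tax: $1,544.46 × 0.0214 = $33.05
State unemployment insurance (employee share): $1,611.20 × 0.0087 = $14.02
Medicare: $1,611.20 × 0.012 = $19.33
Paid family leave insurance: $1,611.20 × 0.0071 = $11.44
AD&D insurance premium: $128.13
Total deductions = $66.74 + $92.20 + $177.61 + $33.05 + $14.02 + $19.33 + $11.44 + $128.13 = $542.52
Net pay = $1,611.20 − $542.52 = $1,068.68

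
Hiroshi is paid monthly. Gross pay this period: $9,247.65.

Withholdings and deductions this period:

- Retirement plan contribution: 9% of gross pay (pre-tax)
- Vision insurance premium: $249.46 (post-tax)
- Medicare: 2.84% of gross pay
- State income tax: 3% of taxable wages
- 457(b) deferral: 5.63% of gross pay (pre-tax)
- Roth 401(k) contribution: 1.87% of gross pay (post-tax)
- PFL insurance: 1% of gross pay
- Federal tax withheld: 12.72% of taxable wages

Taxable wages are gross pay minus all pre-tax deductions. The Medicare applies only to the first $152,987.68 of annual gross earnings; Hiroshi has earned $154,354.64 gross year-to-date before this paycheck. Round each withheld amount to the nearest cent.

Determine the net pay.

$6,138.80

Retirement plan contribution: $9,247.65 × 0.09 = $832.29
457(b) deferral: $9,247.65 × 0.0563 = $520.64
Pre-tax total = $832.29 + $520.64 = $1,352.93
Taxable wages = $9,247.65 − $1,352.93 = $7,894.72
State income tax: $7,894.72 × 0.03 = $236.84
Federal tax withheld: $7,894.72 × 0.1272 = $1,004.21
PFL insurance: $9,247.65 × 0.01 = $92.48
Medicare: annual cap $152,987.68 already reached (YTD $154,354.64), so $0.00
Roth 401(k) contribution: $9,247.65 × 0.0187 = $172.93
Vision insurance premium: $249.46
Total deductions = $832.29 + $520.64 + $236.84 + $1,004.21 + $92.48 + $0.00 + $172.93 + $249.46 = $3,108.85
Net pay = $9,247.65 − $3,108.85 = $6,138.80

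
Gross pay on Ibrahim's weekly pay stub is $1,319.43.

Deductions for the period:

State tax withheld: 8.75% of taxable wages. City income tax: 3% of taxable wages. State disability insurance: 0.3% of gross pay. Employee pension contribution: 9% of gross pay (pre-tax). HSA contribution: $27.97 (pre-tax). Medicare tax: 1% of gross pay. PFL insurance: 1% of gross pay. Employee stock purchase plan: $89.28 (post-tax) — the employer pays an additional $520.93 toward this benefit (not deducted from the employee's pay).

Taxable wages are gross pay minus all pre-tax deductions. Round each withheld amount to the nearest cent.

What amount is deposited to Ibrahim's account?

$915.30

Employee pension contribution: $1,319.43 × 0.09 = $118.75
HSA contribution: $27.97
Pre-tax total = $118.75 + $27.97 = $146.72
Taxable wages = $1,319.43 − $146.72 = $1,172.71
City income tax: $1,172.71 × 0.03 = $35.18
State tax withheld: $1,172.71 × 0.0875 = $102.61
Medicare tax: $1,319.43 × 0.01 = $13.19
PFL insurance: $1,319.43 × 0.01 = $13.19
State disability insurance: $1,319.43 × 0.003 = $3.96
Employee stock purchase plan: $89.28
(Employer's $520.93 toward employee stock purchase plan is not withheld from the employee.)
Total deductions = $118.75 + $27.97 + $35.18 + $102.61 + $13.19 + $13.19 + $3.96 + $89.28 = $404.13
Net pay = $1,319.43 − $404.13 = $915.30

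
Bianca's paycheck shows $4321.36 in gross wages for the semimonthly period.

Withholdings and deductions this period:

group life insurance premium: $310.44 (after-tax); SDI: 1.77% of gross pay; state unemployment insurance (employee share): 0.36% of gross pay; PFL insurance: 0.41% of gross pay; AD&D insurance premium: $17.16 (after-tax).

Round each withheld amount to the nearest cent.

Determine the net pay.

$3883.99

SDI: $4321.36 × 0.0177 = $76.49
State unemployment insurance (employee share): $4321.36 × 0.0036 = $15.56
PFL insurance: $4321.36 × 0.0041 = $17.72
Group life insurance premium: $310.44
AD&D insurance premium: $17.16
Total deductions = $76.49 + $15.56 + $17.72 + $310.44 + $17.16 = $437.37
Net pay = $4321.36 − $437.37 = $3883.99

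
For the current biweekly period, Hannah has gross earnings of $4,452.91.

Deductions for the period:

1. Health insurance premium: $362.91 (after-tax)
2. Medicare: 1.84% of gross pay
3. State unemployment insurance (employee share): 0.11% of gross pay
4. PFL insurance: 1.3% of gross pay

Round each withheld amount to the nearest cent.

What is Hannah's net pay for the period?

$3,945.28

PFL insurance: $4,452.91 × 0.013 = $57.89
Medicare: $4,452.91 × 0.0184 = $81.93
State unemployment insurance (employee share): $4,452.91 × 0.0011 = $4.90
Health insurance premium: $362.91
Total deductions = $57.89 + $81.93 + $4.90 + $362.91 = $507.63
Net pay = $4,452.91 − $507.63 = $3,945.28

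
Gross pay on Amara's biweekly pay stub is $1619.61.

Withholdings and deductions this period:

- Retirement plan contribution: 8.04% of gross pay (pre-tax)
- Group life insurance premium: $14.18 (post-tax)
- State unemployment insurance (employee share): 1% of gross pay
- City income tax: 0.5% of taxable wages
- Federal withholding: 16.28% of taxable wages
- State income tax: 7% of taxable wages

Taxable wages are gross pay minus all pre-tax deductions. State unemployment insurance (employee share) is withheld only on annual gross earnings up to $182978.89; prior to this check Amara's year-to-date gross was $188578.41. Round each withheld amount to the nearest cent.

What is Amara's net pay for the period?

$1121.03

Retirement plan contribution: $1619.61 × 0.0804 = $130.22
Taxable wages = $1619.61 − $130.22 = $1489.39
Federal withholding: $1489.39 × 0.1628 = $242.47
City income tax: $1489.39 × 0.005 = $7.45
State income tax: $1489.39 × 0.07 = $104.26
State unemployment insurance (employee share): annual cap $182978.89 already reached (YTD $188578.41), so $0.00
Group life insurance premium: $14.18
Total deductions = $130.22 + $242.47 + $7.45 + $104.26 + $0.00 + $14.18 = $498.58
Net pay = $1619.61 − $498.58 = $1121.03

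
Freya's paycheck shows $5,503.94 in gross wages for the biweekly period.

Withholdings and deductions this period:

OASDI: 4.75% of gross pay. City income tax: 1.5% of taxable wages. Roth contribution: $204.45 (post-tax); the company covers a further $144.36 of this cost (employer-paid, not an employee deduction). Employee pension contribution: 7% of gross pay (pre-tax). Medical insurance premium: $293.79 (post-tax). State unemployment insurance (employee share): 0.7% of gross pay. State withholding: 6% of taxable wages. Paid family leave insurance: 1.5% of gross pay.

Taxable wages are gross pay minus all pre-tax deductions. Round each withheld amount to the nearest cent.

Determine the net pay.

Employee pension contribution: $5,503.94 × 0.07 = $385.28
Taxable wages = $5,503.94 − $385.28 = $5,118.66
State withholding: $5,118.66 × 0.06 = $307.12
City income tax: $5,118.66 × 0.015 = $76.78
Paid family leave insurance: $5,503.94 × 0.015 = $82.56
OASDI: $5,503.94 × 0.0475 = $261.44
State unemployment insurance (employee share): $5,503.94 × 0.007 = $38.53
Roth contribution: $204.45
Medical insurance premium: $293.79
(Employer's $144.36 toward Roth contribution is not withheld from the employee.)
Total deductions = $385.28 + $307.12 + $76.78 + $82.56 + $261.44 + $38.53 + $204.45 + $293.79 = $1,649.95
Net pay = $5,503.94 − $1,649.95 = $3,853.99

$3,853.99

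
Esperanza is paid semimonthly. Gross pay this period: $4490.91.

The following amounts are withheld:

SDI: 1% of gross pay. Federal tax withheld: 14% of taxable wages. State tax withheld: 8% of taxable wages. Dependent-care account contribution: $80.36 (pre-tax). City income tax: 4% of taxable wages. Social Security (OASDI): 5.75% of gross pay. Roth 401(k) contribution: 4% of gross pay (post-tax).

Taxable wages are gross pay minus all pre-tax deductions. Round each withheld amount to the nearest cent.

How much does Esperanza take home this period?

$2781.03

Dependent-care account contribution: $80.36
Taxable wages = $4490.91 − $80.36 = $4410.55
State tax withheld: $4410.55 × 0.08 = $352.84
City income tax: $4410.55 × 0.04 = $176.42
Federal tax withheld: $4410.55 × 0.14 = $617.48
SDI: $4490.91 × 0.01 = $44.91
Social Security (OASDI): $4490.91 × 0.0575 = $258.23
Roth 401(k) contribution: $4490.91 × 0.04 = $179.64
Total deductions = $80.36 + $352.84 + $176.42 + $617.48 + $44.91 + $258.23 + $179.64 = $1709.88
Net pay = $4490.91 − $1709.88 = $2781.03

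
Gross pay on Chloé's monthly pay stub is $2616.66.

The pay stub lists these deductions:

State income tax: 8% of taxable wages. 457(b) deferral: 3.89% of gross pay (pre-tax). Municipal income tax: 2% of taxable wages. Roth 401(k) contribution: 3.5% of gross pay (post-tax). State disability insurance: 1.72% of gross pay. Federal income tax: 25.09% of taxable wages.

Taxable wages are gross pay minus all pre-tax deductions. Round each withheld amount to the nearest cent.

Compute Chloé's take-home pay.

457(b) deferral: $2616.66 × 0.0389 = $101.79
Taxable wages = $2616.66 − $101.79 = $2514.87
Federal income tax: $2514.87 × 0.2509 = $630.98
State income tax: $2514.87 × 0.08 = $201.19
Municipal income tax: $2514.87 × 0.02 = $50.30
State disability insurance: $2616.66 × 0.0172 = $45.01
Roth 401(k) contribution: $2616.66 × 0.035 = $91.58
Total deductions = $101.79 + $630.98 + $201.19 + $50.30 + $45.01 + $91.58 = $1120.85
Net pay = $2616.66 − $1120.85 = $1495.81

$1495.81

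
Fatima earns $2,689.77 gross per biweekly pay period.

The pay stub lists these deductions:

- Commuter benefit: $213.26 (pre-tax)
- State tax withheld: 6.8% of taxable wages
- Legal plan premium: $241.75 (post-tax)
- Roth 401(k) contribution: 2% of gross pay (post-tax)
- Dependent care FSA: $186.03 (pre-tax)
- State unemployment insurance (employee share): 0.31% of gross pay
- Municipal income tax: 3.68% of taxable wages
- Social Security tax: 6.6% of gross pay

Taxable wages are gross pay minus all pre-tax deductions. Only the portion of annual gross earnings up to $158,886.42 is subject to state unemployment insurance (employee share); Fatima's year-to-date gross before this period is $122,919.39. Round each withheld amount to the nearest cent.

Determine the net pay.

$1,569.03

Commuter benefit: $213.26
Dependent care FSA: $186.03
Pre-tax total = $213.26 + $186.03 = $399.29
Taxable wages = $2,689.77 − $399.29 = $2,290.48
Municipal income tax: $2,290.48 × 0.0368 = $84.29
State tax withheld: $2,290.48 × 0.068 = $155.75
Social Security tax: $2,689.77 × 0.066 = $177.52
State unemployment insurance (employee share): cap not yet reached, full $2,689.77 is subject → $2,689.77 × 0.0031 = $8.34
Roth 401(k) contribution: $2,689.77 × 0.02 = $53.80
Legal plan premium: $241.75
Total deductions = $213.26 + $186.03 + $84.29 + $155.75 + $177.52 + $8.34 + $53.80 + $241.75 = $1,120.74
Net pay = $2,689.77 − $1,120.74 = $1,569.03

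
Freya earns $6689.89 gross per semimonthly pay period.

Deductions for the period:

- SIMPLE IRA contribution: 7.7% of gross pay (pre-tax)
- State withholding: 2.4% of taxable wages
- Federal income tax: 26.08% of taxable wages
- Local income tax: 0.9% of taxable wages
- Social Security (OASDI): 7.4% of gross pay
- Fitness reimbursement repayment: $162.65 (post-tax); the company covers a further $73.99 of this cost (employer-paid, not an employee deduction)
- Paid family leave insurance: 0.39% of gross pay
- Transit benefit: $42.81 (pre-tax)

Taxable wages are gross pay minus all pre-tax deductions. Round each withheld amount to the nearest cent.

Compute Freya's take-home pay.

Transit benefit: $42.81
SIMPLE IRA contribution: $6689.89 × 0.077 = $515.12
Pre-tax total = $42.81 + $515.12 = $557.93
Taxable wages = $6689.89 − $557.93 = $6131.96
State withholding: $6131.96 × 0.024 = $147.17
Local income tax: $6131.96 × 0.009 = $55.19
Federal income tax: $6131.96 × 0.2608 = $1599.22
Social Security (OASDI): $6689.89 × 0.074 = $495.05
Paid family leave insurance: $6689.89 × 0.0039 = $26.09
Fitness reimbursement repayment: $162.65
(Employer's $73.99 toward fitness reimbursement repayment is not withheld from the employee.)
Total deductions = $42.81 + $515.12 + $147.17 + $55.19 + $1599.22 + $495.05 + $26.09 + $162.65 = $3043.30
Net pay = $6689.89 − $3043.30 = $3646.59

$3646.59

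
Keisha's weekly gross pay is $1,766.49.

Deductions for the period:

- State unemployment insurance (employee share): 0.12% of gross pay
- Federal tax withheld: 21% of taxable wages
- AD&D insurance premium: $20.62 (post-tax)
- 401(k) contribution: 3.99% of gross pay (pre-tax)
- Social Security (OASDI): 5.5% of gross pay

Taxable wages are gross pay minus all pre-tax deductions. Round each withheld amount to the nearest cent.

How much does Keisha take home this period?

$1,219.95

401(k) contribution: $1,766.49 × 0.0399 = $70.48
Taxable wages = $1,766.49 − $70.48 = $1,696.01
Federal tax withheld: $1,696.01 × 0.21 = $356.16
Social Security (OASDI): $1,766.49 × 0.055 = $97.16
State unemployment insurance (employee share): $1,766.49 × 0.0012 = $2.12
AD&D insurance premium: $20.62
Total deductions = $70.48 + $356.16 + $97.16 + $2.12 + $20.62 = $546.54
Net pay = $1,766.49 − $546.54 = $1,219.95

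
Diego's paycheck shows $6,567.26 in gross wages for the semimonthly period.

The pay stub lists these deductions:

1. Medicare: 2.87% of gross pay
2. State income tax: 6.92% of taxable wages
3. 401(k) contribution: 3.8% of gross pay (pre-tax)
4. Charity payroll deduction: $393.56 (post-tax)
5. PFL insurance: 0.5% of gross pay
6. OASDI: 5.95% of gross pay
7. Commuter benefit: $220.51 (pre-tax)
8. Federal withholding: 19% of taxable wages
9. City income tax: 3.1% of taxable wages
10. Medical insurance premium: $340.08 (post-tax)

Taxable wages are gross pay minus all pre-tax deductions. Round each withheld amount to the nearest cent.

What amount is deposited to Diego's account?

$2,982.07

401(k) contribution: $6,567.26 × 0.038 = $249.56
Commuter benefit: $220.51
Pre-tax total = $249.56 + $220.51 = $470.07
Taxable wages = $6,567.26 − $470.07 = $6,097.19
Federal withholding: $6,097.19 × 0.19 = $1,158.47
State income tax: $6,097.19 × 0.0692 = $421.93
City income tax: $6,097.19 × 0.031 = $189.01
PFL insurance: $6,567.26 × 0.005 = $32.84
Medicare: $6,567.26 × 0.0287 = $188.48
OASDI: $6,567.26 × 0.0595 = $390.75
Medical insurance premium: $340.08
Charity payroll deduction: $393.56
Total deductions = $249.56 + $220.51 + $1,158.47 + $421.93 + $189.01 + $32.84 + $188.48 + $390.75 + $340.08 + $393.56 = $3,585.19
Net pay = $6,567.26 − $3,585.19 = $2,982.07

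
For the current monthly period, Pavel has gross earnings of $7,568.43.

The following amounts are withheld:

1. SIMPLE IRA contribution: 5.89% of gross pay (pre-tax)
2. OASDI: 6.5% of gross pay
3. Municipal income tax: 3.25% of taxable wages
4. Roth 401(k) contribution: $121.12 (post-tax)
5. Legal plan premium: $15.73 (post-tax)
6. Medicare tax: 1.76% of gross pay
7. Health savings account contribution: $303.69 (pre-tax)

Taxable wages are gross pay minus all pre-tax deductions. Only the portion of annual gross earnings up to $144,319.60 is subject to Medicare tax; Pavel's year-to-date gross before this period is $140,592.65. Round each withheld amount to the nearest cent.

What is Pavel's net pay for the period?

$5,902.95

SIMPLE IRA contribution: $7,568.43 × 0.0589 = $445.78
Health savings account contribution: $303.69
Pre-tax total = $445.78 + $303.69 = $749.47
Taxable wages = $7,568.43 − $749.47 = $6,818.96
Municipal income tax: $6,818.96 × 0.0325 = $221.62
Medicare tax: only $144,319.60 − $140,592.65 = $3,726.95 of this check is subject → $3,726.95 × 0.0176 = $65.59
OASDI: $7,568.43 × 0.065 = $491.95
Roth 401(k) contribution: $121.12
Legal plan premium: $15.73
Total deductions = $445.78 + $303.69 + $221.62 + $65.59 + $491.95 + $121.12 + $15.73 = $1,665.48
Net pay = $7,568.43 − $1,665.48 = $5,902.95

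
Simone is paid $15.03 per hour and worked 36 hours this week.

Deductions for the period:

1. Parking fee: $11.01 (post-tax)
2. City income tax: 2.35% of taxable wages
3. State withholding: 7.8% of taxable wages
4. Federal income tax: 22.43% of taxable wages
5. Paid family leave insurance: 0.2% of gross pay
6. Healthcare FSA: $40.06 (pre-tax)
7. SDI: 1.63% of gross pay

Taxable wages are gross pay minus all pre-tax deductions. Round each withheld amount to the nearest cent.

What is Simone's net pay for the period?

Gross pay: 36 × $15.03 = $541.08
Healthcare FSA: $40.06
Taxable wages = $541.08 − $40.06 = $501.02
Federal income tax: $501.02 × 0.2243 = $112.38
State withholding: $501.02 × 0.078 = $39.08
City income tax: $501.02 × 0.0235 = $11.77
Paid family leave insurance: $541.08 × 0.002 = $1.08
SDI: $541.08 × 0.0163 = $8.82
Parking fee: $11.01
Total deductions = $40.06 + $112.38 + $39.08 + $11.77 + $1.08 + $8.82 + $11.01 = $224.20
Net pay = $541.08 − $224.20 = $316.88

$316.88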